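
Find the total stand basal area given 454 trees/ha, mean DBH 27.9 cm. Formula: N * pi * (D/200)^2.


(D/200)^2 = (27.9/200)^2 = 0.1395^2 = 0.01946025
Individual BA = 3.141593 * 0.01946025 = 0.0611362 m^2
Stand BA = 454 * 0.0611362 = 27.7558 ≈ 27.76 m^2/ha

27.76 m^2/ha


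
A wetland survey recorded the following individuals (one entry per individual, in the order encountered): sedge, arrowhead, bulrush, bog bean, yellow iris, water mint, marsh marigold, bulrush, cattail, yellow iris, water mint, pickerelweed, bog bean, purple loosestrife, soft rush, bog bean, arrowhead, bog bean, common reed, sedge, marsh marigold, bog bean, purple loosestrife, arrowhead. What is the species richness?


Total individuals logged = 24
Distinct species (count of individuals): sedge (2), arrowhead (3), bulrush (2), bog bean (5), yellow iris (2), water mint (2), marsh marigold (2), cattail (1), pickerelweed (1), purple loosestrife (2), soft rush (1), common reed (1)
Species richness = number of distinct species = 12

12


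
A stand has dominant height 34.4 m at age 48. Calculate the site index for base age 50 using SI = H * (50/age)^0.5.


50/48 = 1.04167
(1.04167)^0.5 = 1.02062
SI = 34.4 * 1.02062 = 35.1093 ≈ 35.1 m

35.1 m


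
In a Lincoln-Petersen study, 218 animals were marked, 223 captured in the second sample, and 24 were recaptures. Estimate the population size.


N = M * C / R = 218 * 223 / 24 = 48614 / 24 = 2025.58 ≈ 2026

2026 individuals


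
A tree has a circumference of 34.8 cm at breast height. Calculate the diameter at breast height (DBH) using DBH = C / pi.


DBH = C / pi = 34.8 / 3.141593 = 11.0772 ≈ 11.08 cm

11.08 cm


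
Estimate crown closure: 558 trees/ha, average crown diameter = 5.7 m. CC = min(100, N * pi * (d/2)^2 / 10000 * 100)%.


(d/2)^2 = (5.7/2)^2 = 2.85^2 = 8.1225
Crown area = 3.141593 * 8.1225 = 25.5176 m^2
N * area / 10000 * 100 = 558 * 25.5176 / 10000 * 100 = 142.388
CC = min(100, 142.388) = 100%

100%


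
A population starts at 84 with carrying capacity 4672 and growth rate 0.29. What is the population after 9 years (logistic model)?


(K - N0)/N0 = (4672 - 84)/84 = 4588/84 = 54.6190
r*t = 0.29 * 9 = 2.61; exp(-2.61) = 0.0735345
54.6190 * 0.0735345 = 4.01638
1 + 4.01638 = 5.01638
N = 4672 / 5.01638 = 931.349 ≈ 931

931


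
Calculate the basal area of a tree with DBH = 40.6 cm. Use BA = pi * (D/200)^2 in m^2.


D/200 = 40.6/200 = 0.203 m
(D/200)^2 = 0.203^2 = 0.041209
BA = 3.141593 * 0.041209 = 0.129462 ≈ 0.1295 m^2

0.1295 m^2


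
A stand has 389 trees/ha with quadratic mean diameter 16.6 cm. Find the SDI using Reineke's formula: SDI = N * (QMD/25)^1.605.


QMD/25 = 16.6/25 = 0.664
(0.664)^1.605 = exp(1.605 * ln(0.664)) = exp(1.605 * (-0.409473)) = exp(-0.657204) = 0.518298
SDI = 389 * 0.518298 = 201.618 ≈ 202

202


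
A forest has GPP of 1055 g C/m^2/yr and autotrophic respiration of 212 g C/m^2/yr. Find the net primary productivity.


NPP = GPP - Ra = 1055 - 212 = 843 g C/m^2/yr

843 g C/m^2/yr


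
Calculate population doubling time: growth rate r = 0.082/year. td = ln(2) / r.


td = ln(2) / 0.082 = 0.693147 / 0.082 = 8.45301 ≈ 8.5 years

8.5 years


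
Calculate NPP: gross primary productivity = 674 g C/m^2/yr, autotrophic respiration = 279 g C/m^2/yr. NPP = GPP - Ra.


NPP = GPP - Ra = 674 - 279 = 395 g C/m^2/yr

395 g C/m^2/yr


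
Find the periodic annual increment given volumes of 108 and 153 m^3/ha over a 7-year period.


PAI = (V2 - V1) / period = (153 - 108) / 7 = 45 / 7 = 6.4286 ≈ 6.43 m^3/ha/yr

6.43 m^3/ha/yr


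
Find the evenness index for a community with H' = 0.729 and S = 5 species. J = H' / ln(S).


ln(5) = 1.60944
J = H' / ln(S) = 0.729 / 1.60944 = 0.452953 ≈ 0.4530

0.4530


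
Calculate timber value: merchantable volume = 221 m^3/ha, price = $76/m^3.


Value = 221 * 76 = $16796/ha

$16796/ha


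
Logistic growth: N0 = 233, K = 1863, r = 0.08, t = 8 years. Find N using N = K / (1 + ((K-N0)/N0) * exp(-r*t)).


(K - N0)/N0 = (1863 - 233)/233 = 1630/233 = 6.99571
r*t = 0.08 * 8 = 0.64; exp(-0.64) = 0.527292
6.99571 * 0.527292 = 3.68878
1 + 3.68878 = 4.68878
N = 1863 / 4.68878 = 397.332 ≈ 397

397


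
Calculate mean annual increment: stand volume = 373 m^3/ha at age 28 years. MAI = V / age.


MAI = 373 / 28 = 13.3214 ≈ 13.32 m^3/ha/yr

13.32 m^3/ha/yr


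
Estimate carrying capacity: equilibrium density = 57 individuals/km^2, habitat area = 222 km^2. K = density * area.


K = 57 * 222 = 12654 individuals

12654 individuals


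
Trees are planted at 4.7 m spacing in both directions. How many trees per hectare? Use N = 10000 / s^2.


N = 10000 / 4.7^2 = 10000 / 22.09 = 452.694 ≈ 453 trees/ha

453 trees/ha


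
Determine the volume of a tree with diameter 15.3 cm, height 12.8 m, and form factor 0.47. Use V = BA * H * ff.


(D/200)^2 = (15.3/200)^2 = 0.0765^2 = 0.00585225
BA = 3.141593 * 0.00585225 = 0.0183854 m^2
V = 0.0183854 * 12.8 * 0.47 = 0.110607 ≈ 0.111 m^3

0.111 m^3


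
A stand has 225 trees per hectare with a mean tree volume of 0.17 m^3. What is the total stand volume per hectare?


V_stand = 225 * 0.17 = 38.25 ≈ 38.3 m^3/ha

38.3 m^3/ha


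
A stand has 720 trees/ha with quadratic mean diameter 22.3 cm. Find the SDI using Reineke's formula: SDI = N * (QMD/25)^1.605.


QMD/25 = 22.3/25 = 0.892
(0.892)^1.605 = exp(1.605 * ln(0.892)) = exp(1.605 * (-0.114289)) = exp(-0.183434) = 0.832407
SDI = 720 * 0.832407 = 599.333 ≈ 599

599


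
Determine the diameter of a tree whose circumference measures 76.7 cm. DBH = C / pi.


DBH = C / pi = 76.7 / 3.141593 = 24.4144 ≈ 24.41 cm

24.41 cm


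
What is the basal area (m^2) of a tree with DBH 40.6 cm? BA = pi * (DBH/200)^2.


D/200 = 40.6/200 = 0.203 m
(D/200)^2 = 0.203^2 = 0.041209
BA = 3.141593 * 0.041209 = 0.129462 ≈ 0.1295 m^2

0.1295 m^2


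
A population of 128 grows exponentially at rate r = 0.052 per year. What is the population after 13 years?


r*t = 0.052 * 13 = 0.676
exp(0.676) = 1.96600
N = 128 * 1.96600 = 251.648 ≈ 252

252


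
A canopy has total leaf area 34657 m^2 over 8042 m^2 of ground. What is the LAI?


LAI = 34657 / 8042 = 4.3095 ≈ 4.31

4.31


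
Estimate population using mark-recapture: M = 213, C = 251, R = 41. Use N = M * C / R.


N = M * C / R = 213 * 251 / 41 = 53463 / 41 = 1303.98 ≈ 1304

1304 individuals


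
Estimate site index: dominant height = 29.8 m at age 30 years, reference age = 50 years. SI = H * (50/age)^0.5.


50/30 = 1.66667
(1.66667)^0.5 = 1.29100
SI = 29.8 * 1.29100 = 38.4718 ≈ 38.5 m

38.5 m


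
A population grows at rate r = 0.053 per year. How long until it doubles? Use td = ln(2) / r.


td = ln(2) / 0.053 = 0.693147 / 0.053 = 13.0782 ≈ 13.1 years

13.1 years


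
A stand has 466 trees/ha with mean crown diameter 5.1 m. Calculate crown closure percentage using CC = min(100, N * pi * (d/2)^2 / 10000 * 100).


(d/2)^2 = (5.1/2)^2 = 2.55^2 = 6.5025
Crown area = 3.141593 * 6.5025 = 20.4282 m^2
N * area / 10000 * 100 = 466 * 20.4282 / 10000 * 100 = 95.1954
CC = min(100, 95.1954) = 95.1954 ≈ 95.2%

95.2%


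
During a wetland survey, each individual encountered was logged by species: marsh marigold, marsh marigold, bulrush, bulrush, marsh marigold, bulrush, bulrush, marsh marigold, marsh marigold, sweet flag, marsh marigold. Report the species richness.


Total individuals logged = 11
Distinct species (count of individuals): marsh marigold (6), bulrush (4), sweet flag (1)
Species richness = number of distinct species = 3

3


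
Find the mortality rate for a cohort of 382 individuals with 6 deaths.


Mortality rate = 6 / 382 = 0.015707 ≈ 0.0157

0.0157


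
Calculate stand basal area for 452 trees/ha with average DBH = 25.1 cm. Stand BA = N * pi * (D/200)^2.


(D/200)^2 = (25.1/200)^2 = 0.1255^2 = 0.01575025
Individual BA = 3.141593 * 0.01575025 = 0.0494809 m^2
Stand BA = 452 * 0.0494809 = 22.3654 ≈ 22.37 m^2/ha

22.37 m^2/ha


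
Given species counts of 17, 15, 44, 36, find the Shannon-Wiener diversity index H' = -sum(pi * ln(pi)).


Total N = 17 + 15 + 44 + 36 = 112
Per-species terms:
  p = 17/112 = 0.151786; ln(p) = -1.885284; p*ln(p) = 0.151786 * (-1.885284) = -0.286160
  p = 15/112 = 0.133929; ln(p) = -2.010445; p*ln(p) = 0.133929 * (-2.010445) = -0.269257
  p = 44/112 = 0.392857; ln(p) = -0.934310; p*ln(p) = 0.392857 * (-0.934310) = -0.367050
  p = 36/112 = 0.321429; ln(p) = -1.134979; p*ln(p) = 0.321429 * (-1.134979) = -0.364815
sum(p*ln(p)) = (-0.286160) + (-0.269257) + (-0.367050) + (-0.364815) = -1.287282
H' = -(-1.287282) = 1.287282 ≈ 1.2873

1.2873


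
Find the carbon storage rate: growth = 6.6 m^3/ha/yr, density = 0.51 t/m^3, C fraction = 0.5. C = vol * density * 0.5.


C = 6.6 * 0.51 * 0.5 = 1.683 ≈ 1.68 t C/ha/yr

1.68 t C/ha/yr


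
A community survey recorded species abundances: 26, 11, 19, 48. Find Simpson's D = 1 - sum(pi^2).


Total N = 26 + 11 + 19 + 48 = 104
Per-species terms:
  p = 26/104 = 0.250000; p^2 = 0.250000^2 = 0.062500
  p = 11/104 = 0.105769; p^2 = 0.105769^2 = 0.011187
  p = 19/104 = 0.182692; p^2 = 0.182692^2 = 0.033376
  p = 48/104 = 0.461538; p^2 = 0.461538^2 = 0.213017
sum(p^2) = 0.062500 + 0.011187 + 0.033376 + 0.213017 = 0.320080
D = 1 - 0.320080 = 0.679920 ≈ 0.6799

0.6799


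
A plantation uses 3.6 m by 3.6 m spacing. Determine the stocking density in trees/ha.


N = 10000 / 3.6^2 = 10000 / 12.96 = 771.605 ≈ 772 trees/ha

772 trees/ha


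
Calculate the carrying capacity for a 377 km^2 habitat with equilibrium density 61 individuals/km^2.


K = 61 * 377 = 22997 individuals

22997 individuals


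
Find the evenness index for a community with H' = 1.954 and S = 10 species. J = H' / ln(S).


ln(10) = 2.30259
J = H' / ln(S) = 1.954 / 2.30259 = 0.848610 ≈ 0.8486

0.8486


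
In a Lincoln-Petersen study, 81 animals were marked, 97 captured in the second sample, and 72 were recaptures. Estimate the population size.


N = M * C / R = 81 * 97 / 72 = 7857 / 72 = 109.13 ≈ 109

109 individuals


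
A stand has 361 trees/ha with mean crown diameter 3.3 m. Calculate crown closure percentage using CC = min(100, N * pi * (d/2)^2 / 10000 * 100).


(d/2)^2 = (3.3/2)^2 = 1.65^2 = 2.7225
Crown area = 3.141593 * 2.7225 = 8.55299 m^2
N * area / 10000 * 100 = 361 * 8.55299 / 10000 * 100 = 30.8763
CC = min(100, 30.8763) = 30.8763 ≈ 30.9%

30.9%


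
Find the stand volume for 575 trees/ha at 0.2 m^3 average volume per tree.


V_stand = 575 * 0.2 = 115.0 m^3/ha

115.0 m^3/ha


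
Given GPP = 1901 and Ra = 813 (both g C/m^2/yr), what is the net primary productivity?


NPP = GPP - Ra = 1901 - 813 = 1088 g C/m^2/yr

1088 g C/m^2/yr


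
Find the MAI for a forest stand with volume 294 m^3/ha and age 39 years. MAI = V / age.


MAI = 294 / 39 = 7.5385 ≈ 7.54 m^3/ha/yr

7.54 m^3/ha/yr


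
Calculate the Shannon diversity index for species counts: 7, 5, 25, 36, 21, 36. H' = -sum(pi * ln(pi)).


Total N = 7 + 5 + 25 + 36 + 21 + 36 = 130
Per-species terms:
  p = 7/130 = 0.053846; ln(p) = -2.921627; p*ln(p) = 0.053846 * (-2.921627) = -0.157318
  p = 5/130 = 0.038462; ln(p) = -3.258085; p*ln(p) = 0.038462 * (-3.258085) = -0.125312
  p = 25/130 = 0.192308; ln(p) = -1.648657; p*ln(p) = 0.192308 * (-1.648657) = -0.317050
  p = 36/130 = 0.276923; ln(p) = -1.284016; p*ln(p) = 0.276923 * (-1.284016) = -0.355574
  p = 21/130 = 0.161538; ln(p) = -1.823015; p*ln(p) = 0.161538 * (-1.823015) = -0.294486
  p = 36/130 = 0.276923; ln(p) = -1.284016; p*ln(p) = 0.276923 * (-1.284016) = -0.355574
sum(p*ln(p)) = (-0.157318) + (-0.125312) + (-0.317050) + (-0.355574) + (-0.294486) + (-0.355574) = -1.605314
H' = -(-1.605314) = 1.605314 ≈ 1.6053

1.6053


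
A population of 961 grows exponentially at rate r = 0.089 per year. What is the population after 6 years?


r*t = 0.089 * 6 = 0.534
exp(0.534) = 1.70574
N = 961 * 1.70574 = 1639.22 ≈ 1639

1639


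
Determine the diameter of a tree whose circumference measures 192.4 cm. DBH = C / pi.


DBH = C / pi = 192.4 / 3.141593 = 61.2428 ≈ 61.24 cm

61.24 cm


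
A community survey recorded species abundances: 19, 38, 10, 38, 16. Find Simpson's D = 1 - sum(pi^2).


Total N = 19 + 38 + 10 + 38 + 16 = 121
Per-species terms:
  p = 19/121 = 0.157025; p^2 = 0.157025^2 = 0.024657
  p = 38/121 = 0.314050; p^2 = 0.314050^2 = 0.098627
  p = 10/121 = 0.082645; p^2 = 0.082645^2 = 0.006830
  p = 38/121 = 0.314050; p^2 = 0.314050^2 = 0.098627
  p = 16/121 = 0.132231; p^2 = 0.132231^2 = 0.017485
sum(p^2) = 0.024657 + 0.098627 + 0.006830 + 0.098627 + 0.017485 = 0.246226
D = 1 - 0.246226 = 0.753774 ≈ 0.7538

0.7538


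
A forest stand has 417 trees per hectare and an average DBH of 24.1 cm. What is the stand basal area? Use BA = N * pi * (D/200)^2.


(D/200)^2 = (24.1/200)^2 = 0.1205^2 = 0.01452025
Individual BA = 3.141593 * 0.01452025 = 0.0456167 m^2
Stand BA = 417 * 0.0456167 = 19.0222 ≈ 19.02 m^2/ha

19.02 m^2/ha


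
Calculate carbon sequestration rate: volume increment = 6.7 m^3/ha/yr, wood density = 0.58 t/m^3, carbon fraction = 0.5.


C = 6.7 * 0.58 * 0.5 = 1.943 ≈ 1.94 t C/ha/yr

1.94 t C/ha/yr


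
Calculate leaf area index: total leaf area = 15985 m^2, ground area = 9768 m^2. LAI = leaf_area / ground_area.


LAI = 15985 / 9768 = 1.6365 ≈ 1.64

1.64


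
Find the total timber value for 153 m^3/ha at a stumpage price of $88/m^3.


Value = 153 * 88 = $13464/ha

$13464/ha


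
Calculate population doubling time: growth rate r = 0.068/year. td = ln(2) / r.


td = ln(2) / 0.068 = 0.693147 / 0.068 = 10.1933 ≈ 10.2 years

10.2 years


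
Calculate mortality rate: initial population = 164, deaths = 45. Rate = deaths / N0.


Mortality rate = 45 / 164 = 0.274390 ≈ 0.2744

0.2744


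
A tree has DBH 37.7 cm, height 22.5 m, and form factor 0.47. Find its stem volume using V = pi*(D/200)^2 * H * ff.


(D/200)^2 = (37.7/200)^2 = 0.1885^2 = 0.03553225
BA = 3.141593 * 0.03553225 = 0.111628 m^2
V = 0.111628 * 22.5 * 0.47 = 1.18047 ≈ 1.180 m^3

1.180 m^3


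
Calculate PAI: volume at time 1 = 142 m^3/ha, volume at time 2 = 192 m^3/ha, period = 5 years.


PAI = (V2 - V1) / period = (192 - 142) / 5 = 50 / 5 = 10.00 m^3/ha/yr

10.00 m^3/ha/yr


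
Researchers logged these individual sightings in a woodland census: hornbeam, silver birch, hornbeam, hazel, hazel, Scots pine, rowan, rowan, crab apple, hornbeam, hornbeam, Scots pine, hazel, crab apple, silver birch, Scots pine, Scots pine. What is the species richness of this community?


Total individuals logged = 17
Distinct species (count of individuals): hornbeam (4), silver birch (2), hazel (3), Scots pine (4), rowan (2), crab apple (2)
Species richness = number of distinct species = 6

6


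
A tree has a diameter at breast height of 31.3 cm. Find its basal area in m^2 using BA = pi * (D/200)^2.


D/200 = 31.3/200 = 0.1565 m
(D/200)^2 = 0.1565^2 = 0.02449225
BA = 3.141593 * 0.02449225 = 0.0769447 ≈ 0.0769 m^2

0.0769 m^2


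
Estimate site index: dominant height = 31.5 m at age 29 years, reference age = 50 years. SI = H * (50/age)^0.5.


50/29 = 1.72414
(1.72414)^0.5 = 1.31307
SI = 31.5 * 1.31307 = 41.3617 ≈ 41.4 m

41.4 m


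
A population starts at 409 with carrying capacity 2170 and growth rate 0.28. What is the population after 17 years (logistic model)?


(K - N0)/N0 = (2170 - 409)/409 = 1761/409 = 4.30562
r*t = 0.28 * 17 = 4.76; exp(-4.76) = 0.00856561
4.30562 * 0.00856561 = 0.0368803
1 + 0.0368803 = 1.03688
N = 2170 / 1.03688 = 2092.82 ≈ 2093

2093


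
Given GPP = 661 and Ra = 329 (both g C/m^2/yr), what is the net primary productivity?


NPP = GPP - Ra = 661 - 329 = 332 g C/m^2/yr

332 g C/m^2/yr


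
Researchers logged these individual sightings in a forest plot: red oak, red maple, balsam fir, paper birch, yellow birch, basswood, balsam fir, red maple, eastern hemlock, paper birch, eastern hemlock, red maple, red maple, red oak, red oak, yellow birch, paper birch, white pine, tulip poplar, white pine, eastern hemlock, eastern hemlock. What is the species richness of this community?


Total individuals logged = 22
Distinct species (count of individuals): red oak (3), red maple (4), balsam fir (2), paper birch (3), yellow birch (2), basswood (1), eastern hemlock (4), white pine (2), tulip poplar (1)
Species richness = number of distinct species = 9

9


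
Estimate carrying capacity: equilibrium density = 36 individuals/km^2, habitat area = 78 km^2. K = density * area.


K = 36 * 78 = 2808 individuals

2808 individuals


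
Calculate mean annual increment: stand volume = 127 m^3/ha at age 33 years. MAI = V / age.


MAI = 127 / 33 = 3.8485 ≈ 3.85 m^3/ha/yr

3.85 m^3/ha/yr


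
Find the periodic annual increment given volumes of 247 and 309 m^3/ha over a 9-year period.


PAI = (V2 - V1) / period = (309 - 247) / 9 = 62 / 9 = 6.8889 ≈ 6.89 m^3/ha/yr

6.89 m^3/ha/yr


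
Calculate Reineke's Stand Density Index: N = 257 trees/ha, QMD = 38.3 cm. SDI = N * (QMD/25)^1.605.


QMD/25 = 38.3/25 = 1.532
(1.532)^1.605 = exp(1.605 * ln(1.532)) = exp(1.605 * 0.426574) = exp(0.684651) = 1.98308
SDI = 257 * 1.98308 = 509.652 ≈ 510

510


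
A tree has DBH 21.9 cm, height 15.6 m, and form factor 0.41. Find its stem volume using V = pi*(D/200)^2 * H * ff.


(D/200)^2 = (21.9/200)^2 = 0.1095^2 = 0.01199025
BA = 3.141593 * 0.01199025 = 0.0376685 m^2
V = 0.0376685 * 15.6 * 0.41 = 0.240928 ≈ 0.241 m^3

0.241 m^3


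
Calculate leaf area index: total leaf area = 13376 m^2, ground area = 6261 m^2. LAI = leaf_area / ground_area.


LAI = 13376 / 6261 = 2.1364 ≈ 2.14

2.14


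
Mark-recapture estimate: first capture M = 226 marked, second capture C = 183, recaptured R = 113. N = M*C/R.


N = M * C / R = 226 * 183 / 113 = 41358 / 113 = 366

366 individuals


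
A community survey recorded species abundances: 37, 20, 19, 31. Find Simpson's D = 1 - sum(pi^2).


Total N = 37 + 20 + 19 + 31 = 107
Per-species terms:
  p = 37/107 = 0.345794; p^2 = 0.345794^2 = 0.119573
  p = 20/107 = 0.186916; p^2 = 0.186916^2 = 0.034938
  p = 19/107 = 0.177570; p^2 = 0.177570^2 = 0.031531
  p = 31/107 = 0.289720; p^2 = 0.289720^2 = 0.083938
sum(p^2) = 0.119573 + 0.034938 + 0.031531 + 0.083938 = 0.269980
D = 1 - 0.269980 = 0.730020 ≈ 0.7300

0.7300


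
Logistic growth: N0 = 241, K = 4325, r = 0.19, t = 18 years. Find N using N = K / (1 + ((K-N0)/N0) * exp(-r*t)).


(K - N0)/N0 = (4325 - 241)/241 = 4084/241 = 16.9461
r*t = 0.19 * 18 = 3.42; exp(-3.42) = 0.0327124
16.9461 * 0.0327124 = 0.554348
1 + 0.554348 = 1.55435
N = 4325 / 1.55435 = 2782.51 ≈ 2783

2783


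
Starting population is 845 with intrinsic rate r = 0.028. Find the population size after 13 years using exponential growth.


r*t = 0.028 * 13 = 0.364
exp(0.364) = 1.43907
N = 845 * 1.43907 = 1216.01 ≈ 1216

1216


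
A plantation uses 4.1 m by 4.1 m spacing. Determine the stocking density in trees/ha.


N = 10000 / 4.1^2 = 10000 / 16.81 = 594.884 ≈ 595 trees/ha

595 trees/ha


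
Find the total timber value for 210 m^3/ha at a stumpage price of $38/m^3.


Value = 210 * 38 = $7980/ha

$7980/ha


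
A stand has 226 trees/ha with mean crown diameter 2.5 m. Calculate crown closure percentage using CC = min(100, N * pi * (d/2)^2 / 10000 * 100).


(d/2)^2 = (2.5/2)^2 = 1.25^2 = 1.5625
Crown area = 3.141593 * 1.5625 = 4.90874 m^2
N * area / 10000 * 100 = 226 * 4.90874 / 10000 * 100 = 11.0938
CC = min(100, 11.0938) = 11.0938 ≈ 11.1%

11.1%


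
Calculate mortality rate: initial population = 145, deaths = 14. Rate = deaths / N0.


Mortality rate = 14 / 145 = 0.096552 ≈ 0.0966

0.0966


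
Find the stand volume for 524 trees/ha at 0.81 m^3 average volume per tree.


V_stand = 524 * 0.81 = 424.44 ≈ 424.4 m^3/ha

424.4 m^3/ha


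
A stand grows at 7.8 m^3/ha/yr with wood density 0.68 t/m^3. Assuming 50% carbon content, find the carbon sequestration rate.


C = 7.8 * 0.68 * 0.5 = 2.652 ≈ 2.65 t C/ha/yr

2.65 t C/ha/yr


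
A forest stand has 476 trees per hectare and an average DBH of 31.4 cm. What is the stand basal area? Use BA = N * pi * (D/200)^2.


(D/200)^2 = (31.4/200)^2 = 0.157^2 = 0.024649
Individual BA = 3.141593 * 0.024649 = 0.0774371 m^2
Stand BA = 476 * 0.0774371 = 36.8601 ≈ 36.86 m^2/ha

36.86 m^2/ha


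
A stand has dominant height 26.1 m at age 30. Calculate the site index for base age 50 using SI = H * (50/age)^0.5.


50/30 = 1.66667
(1.66667)^0.5 = 1.29100
SI = 26.1 * 1.29100 = 33.6951 ≈ 33.7 m

33.7 m


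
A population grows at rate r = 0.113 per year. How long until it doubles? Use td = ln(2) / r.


td = ln(2) / 0.113 = 0.693147 / 0.113 = 6.13404 ≈ 6.1 years

6.1 years


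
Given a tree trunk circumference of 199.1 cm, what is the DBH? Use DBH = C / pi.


DBH = C / pi = 199.1 / 3.141593 = 63.3755 ≈ 63.38 cm

63.38 cm


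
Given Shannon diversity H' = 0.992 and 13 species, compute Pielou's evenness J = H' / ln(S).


ln(13) = 2.56495
J = H' / ln(S) = 0.992 / 2.56495 = 0.386752 ≈ 0.3868

0.3868


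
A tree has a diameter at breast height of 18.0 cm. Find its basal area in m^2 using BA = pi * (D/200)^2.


D/200 = 18.0/200 = 0.09 m
(D/200)^2 = 0.09^2 = 0.0081
BA = 3.141593 * 0.0081 = 0.0254469 ≈ 0.0254 m^2

0.0254 m^2


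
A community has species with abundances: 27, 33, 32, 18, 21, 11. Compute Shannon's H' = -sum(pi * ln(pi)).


Total N = 27 + 33 + 32 + 18 + 21 + 11 = 142
Per-species terms:
  p = 27/142 = 0.190141; ln(p) = -1.659989; p*ln(p) = 0.190141 * (-1.659989) = -0.315632
  p = 33/142 = 0.232394; ln(p) = -1.459321; p*ln(p) = 0.232394 * (-1.459321) = -0.339137
  p = 32/142 = 0.225352; ln(p) = -1.490092; p*ln(p) = 0.225352 * (-1.490092) = -0.335795
  p = 18/142 = 0.126761; ln(p) = -2.065452; p*ln(p) = 0.126761 * (-2.065452) = -0.261819
  p = 21/142 = 0.147887; ln(p) = -1.911307; p*ln(p) = 0.147887 * (-1.911307) = -0.282657
  p = 11/142 = 0.077465; ln(p) = -2.557929; p*ln(p) = 0.077465 * (-2.557929) = -0.198150
sum(p*ln(p)) = (-0.315632) + (-0.339137) + (-0.335795) + (-0.261819) + (-0.282657) + (-0.198150) = -1.733190
H' = -(-1.733190) = 1.733190 ≈ 1.7332

1.7332


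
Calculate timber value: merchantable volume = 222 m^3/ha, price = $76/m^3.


Value = 222 * 76 = $16872/ha

$16872/ha


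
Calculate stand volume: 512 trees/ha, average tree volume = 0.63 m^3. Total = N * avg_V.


V_stand = 512 * 0.63 = 322.56 ≈ 322.6 m^3/ha

322.6 m^3/ha


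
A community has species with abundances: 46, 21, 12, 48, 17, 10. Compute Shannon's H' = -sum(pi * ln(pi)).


Total N = 46 + 21 + 12 + 48 + 17 + 10 = 154
Per-species terms:
  p = 46/154 = 0.298701; ln(p) = -1.208312; p*ln(p) = 0.298701 * (-1.208312) = -0.360924
  p = 21/154 = 0.136364; ln(p) = -1.992427; p*ln(p) = 0.136364 * (-1.992427) = -0.271695
  p = 12/154 = 0.077922; ln(p) = -2.552047; p*ln(p) = 0.077922 * (-2.552047) = -0.198861
  p = 48/154 = 0.311688; ln(p) = -1.165753; p*ln(p) = 0.311688 * (-1.165753) = -0.363351
  p = 17/154 = 0.110390; ln(p) = -2.203736; p*ln(p) = 0.110390 * (-2.203736) = -0.243270
  p = 10/154 = 0.064935; ln(p) = -2.734369; p*ln(p) = 0.064935 * (-2.734369) = -0.177556
sum(p*ln(p)) = (-0.360924) + (-0.271695) + (-0.198861) + (-0.363351) + (-0.243270) + (-0.177556) = -1.615657
H' = -(-1.615657) = 1.615657 ≈ 1.6157

1.6157


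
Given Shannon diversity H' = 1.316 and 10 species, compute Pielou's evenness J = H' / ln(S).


ln(10) = 2.30259
J = H' / ln(S) = 1.316 / 2.30259 = 0.571530 ≈ 0.5715

0.5715


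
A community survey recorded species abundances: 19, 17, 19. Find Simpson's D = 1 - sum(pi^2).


Total N = 19 + 17 + 19 = 55
Per-species terms:
  p = 19/55 = 0.345455; p^2 = 0.345455^2 = 0.119339
  p = 17/55 = 0.309091; p^2 = 0.309091^2 = 0.095537
  p = 19/55 = 0.345455; p^2 = 0.345455^2 = 0.119339
sum(p^2) = 0.119339 + 0.095537 + 0.119339 = 0.334215
D = 1 - 0.334215 = 0.665785 ≈ 0.6658

0.6658


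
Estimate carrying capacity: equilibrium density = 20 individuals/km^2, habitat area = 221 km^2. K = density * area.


K = 20 * 221 = 4420 individuals

4420 individuals


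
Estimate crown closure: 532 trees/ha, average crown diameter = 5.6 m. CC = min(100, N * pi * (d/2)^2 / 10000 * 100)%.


(d/2)^2 = (5.6/2)^2 = 2.8^2 = 7.84
Crown area = 3.141593 * 7.84 = 24.6301 m^2
N * area / 10000 * 100 = 532 * 24.6301 / 10000 * 100 = 131.032
CC = min(100, 131.032) = 100%

100%


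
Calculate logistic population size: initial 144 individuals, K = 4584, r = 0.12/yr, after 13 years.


(K - N0)/N0 = (4584 - 144)/144 = 4440/144 = 30.8333
r*t = 0.12 * 13 = 1.56; exp(-1.56) = 0.210136
30.8333 * 0.210136 = 6.47919
1 + 6.47919 = 7.47919
N = 4584 / 7.47919 = 612.901 ≈ 613

613


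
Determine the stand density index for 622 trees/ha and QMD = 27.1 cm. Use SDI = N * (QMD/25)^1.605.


QMD/25 = 27.1/25 = 1.084
(1.084)^1.605 = exp(1.605 * ln(1.084)) = exp(1.605 * 0.0806579) = exp(0.129456) = 1.13821
SDI = 622 * 1.13821 = 707.967 ≈ 708

708


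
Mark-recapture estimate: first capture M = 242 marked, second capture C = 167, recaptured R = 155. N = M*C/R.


N = M * C / R = 242 * 167 / 155 = 40414 / 155 = 260.74 ≈ 261

261 individuals


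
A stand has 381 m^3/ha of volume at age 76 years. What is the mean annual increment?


MAI = 381 / 76 = 5.0132 ≈ 5.01 m^3/ha/yr

5.01 m^3/ha/yr


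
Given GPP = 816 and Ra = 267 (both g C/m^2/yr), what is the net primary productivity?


NPP = GPP - Ra = 816 - 267 = 549 g C/m^2/yr

549 g C/m^2/yr


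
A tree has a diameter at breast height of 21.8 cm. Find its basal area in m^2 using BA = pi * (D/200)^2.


D/200 = 21.8/200 = 0.109 m
(D/200)^2 = 0.109^2 = 0.011881
BA = 3.141593 * 0.011881 = 0.0373253 ≈ 0.0373 m^2

0.0373 m^2


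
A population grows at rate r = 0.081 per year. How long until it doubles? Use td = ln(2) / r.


td = ln(2) / 0.081 = 0.693147 / 0.081 = 8.55737 ≈ 8.6 years

8.6 years


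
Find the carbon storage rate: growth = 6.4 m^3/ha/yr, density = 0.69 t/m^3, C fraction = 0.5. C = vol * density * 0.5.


C = 6.4 * 0.69 * 0.5 = 2.208 ≈ 2.21 t C/ha/yr

2.21 t C/ha/yr


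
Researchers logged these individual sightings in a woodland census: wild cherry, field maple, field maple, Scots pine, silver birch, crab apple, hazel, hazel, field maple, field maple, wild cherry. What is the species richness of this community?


Total individuals logged = 11
Distinct species (count of individuals): wild cherry (2), field maple (4), Scots pine (1), silver birch (1), crab apple (1), hazel (2)
Species richness = number of distinct species = 6

6


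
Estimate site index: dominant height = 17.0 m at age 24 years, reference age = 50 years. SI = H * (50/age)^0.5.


50/24 = 2.08333
(2.08333)^0.5 = 1.44337
SI = 17.0 * 1.44337 = 24.5373 ≈ 24.5 m

24.5 m


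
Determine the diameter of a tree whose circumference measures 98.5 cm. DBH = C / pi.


DBH = C / pi = 98.5 / 3.141593 = 31.3535 ≈ 31.35 cm

31.35 cm


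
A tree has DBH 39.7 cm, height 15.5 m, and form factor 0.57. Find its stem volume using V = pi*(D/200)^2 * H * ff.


(D/200)^2 = (39.7/200)^2 = 0.1985^2 = 0.03940225
BA = 3.141593 * 0.03940225 = 0.123786 m^2
V = 0.123786 * 15.5 * 0.57 = 1.09365 ≈ 1.094 m^3

1.094 m^3


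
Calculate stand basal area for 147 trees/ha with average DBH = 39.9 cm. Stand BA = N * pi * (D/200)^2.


(D/200)^2 = (39.9/200)^2 = 0.1995^2 = 0.03980025
Individual BA = 3.141593 * 0.03980025 = 0.125036 m^2
Stand BA = 147 * 0.125036 = 18.3803 ≈ 18.38 m^2/ha

18.38 m^2/ha


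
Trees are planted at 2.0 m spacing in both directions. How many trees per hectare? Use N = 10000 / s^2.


N = 10000 / 2.0^2 = 10000 / 4 = 2500.00 ≈ 2500 trees/ha

2500 trees/ha


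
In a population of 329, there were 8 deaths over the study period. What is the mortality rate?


Mortality rate = 8 / 329 = 0.024316 ≈ 0.0243

0.0243


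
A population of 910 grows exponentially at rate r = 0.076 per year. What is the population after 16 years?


r*t = 0.076 * 16 = 1.216
exp(1.216) = 3.37367
N = 910 * 3.37367 = 3070.04 ≈ 3070

3070


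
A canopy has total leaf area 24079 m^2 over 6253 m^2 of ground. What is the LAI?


LAI = 24079 / 6253 = 3.8508 ≈ 3.85

3.85


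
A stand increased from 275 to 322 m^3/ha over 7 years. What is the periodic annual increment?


PAI = (V2 - V1) / period = (322 - 275) / 7 = 47 / 7 = 6.7143 ≈ 6.71 m^3/ha/yr

6.71 m^3/ha/yr


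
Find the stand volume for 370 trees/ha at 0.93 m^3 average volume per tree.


V_stand = 370 * 0.93 = 344.1 m^3/ha

344.1 m^3/ha


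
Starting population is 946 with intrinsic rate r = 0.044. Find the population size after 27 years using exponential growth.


r*t = 0.044 * 27 = 1.188
exp(1.188) = 3.28051
N = 946 * 3.28051 = 3103.36 ≈ 3103

3103


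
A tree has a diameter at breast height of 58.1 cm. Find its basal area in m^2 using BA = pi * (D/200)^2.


D/200 = 58.1/200 = 0.2905 m
(D/200)^2 = 0.2905^2 = 0.08439025
BA = 3.141593 * 0.08439025 = 0.265120 ≈ 0.2651 m^2

0.2651 m^2


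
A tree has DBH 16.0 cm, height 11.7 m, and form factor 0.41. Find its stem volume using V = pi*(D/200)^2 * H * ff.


(D/200)^2 = (16.0/200)^2 = 0.08^2 = 0.0064
BA = 3.141593 * 0.0064 = 0.0201062 m^2
V = 0.0201062 * 11.7 * 0.41 = 0.0964494 ≈ 0.096 m^3

0.096 m^3


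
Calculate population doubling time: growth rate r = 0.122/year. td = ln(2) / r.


td = ln(2) / 0.122 = 0.693147 / 0.122 = 5.68153 ≈ 5.7 years

5.7 years


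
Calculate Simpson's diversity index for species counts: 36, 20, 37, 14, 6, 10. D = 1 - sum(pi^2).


Total N = 36 + 20 + 37 + 14 + 6 + 10 = 123
Per-species terms:
  p = 36/123 = 0.292683; p^2 = 0.292683^2 = 0.085663
  p = 20/123 = 0.162602; p^2 = 0.162602^2 = 0.026439
  p = 37/123 = 0.300813; p^2 = 0.300813^2 = 0.090488
  p = 14/123 = 0.113821; p^2 = 0.113821^2 = 0.012955
  p = 6/123 = 0.048780; p^2 = 0.048780^2 = 0.002379
  p = 10/123 = 0.081301; p^2 = 0.081301^2 = 0.006610
sum(p^2) = 0.085663 + 0.026439 + 0.090488 + 0.012955 + 0.002379 + 0.006610 = 0.224534
D = 1 - 0.224534 = 0.775466 ≈ 0.7755

0.7755


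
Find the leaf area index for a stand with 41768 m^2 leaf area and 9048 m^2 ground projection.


LAI = 41768 / 9048 = 4.6163 ≈ 4.62

4.62


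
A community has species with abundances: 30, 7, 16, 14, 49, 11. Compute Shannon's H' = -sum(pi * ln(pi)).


Total N = 30 + 7 + 16 + 14 + 49 + 11 = 127
Per-species terms:
  p = 30/127 = 0.236220; ln(p) = -1.442992; p*ln(p) = 0.236220 * (-1.442992) = -0.340864
  p = 7/127 = 0.055118; ln(p) = -2.898279; p*ln(p) = 0.055118 * (-2.898279) = -0.159747
  p = 16/127 = 0.125984; ln(p) = -2.071600; p*ln(p) = 0.125984 * (-2.071600) = -0.260988
  p = 14/127 = 0.110236; ln(p) = -2.205132; p*ln(p) = 0.110236 * (-2.205132) = -0.243085
  p = 49/127 = 0.385827; ln(p) = -0.952366; p*ln(p) = 0.385827 * (-0.952366) = -0.367449
  p = 11/127 = 0.086614; ln(p) = -2.446294; p*ln(p) = 0.086614 * (-2.446294) = -0.211883
sum(p*ln(p)) = (-0.340864) + (-0.159747) + (-0.260988) + (-0.243085) + (-0.367449) + (-0.211883) = -1.584016
H' = -(-1.584016) = 1.584016 ≈ 1.5840

1.5840


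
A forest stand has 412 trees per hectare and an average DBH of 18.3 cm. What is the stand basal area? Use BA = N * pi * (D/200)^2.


(D/200)^2 = (18.3/200)^2 = 0.0915^2 = 0.00837225
Individual BA = 3.141593 * 0.00837225 = 0.0263022 m^2
Stand BA = 412 * 0.0263022 = 10.8365 ≈ 10.84 m^2/ha

10.84 m^2/ha


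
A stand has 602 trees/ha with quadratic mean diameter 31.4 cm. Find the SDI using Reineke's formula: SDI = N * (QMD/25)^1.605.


QMD/25 = 31.4/25 = 1.256
(1.256)^1.605 = exp(1.605 * ln(1.256)) = exp(1.605 * 0.227932) = exp(0.365831) = 1.44171
SDI = 602 * 1.44171 = 867.909 ≈ 868

868


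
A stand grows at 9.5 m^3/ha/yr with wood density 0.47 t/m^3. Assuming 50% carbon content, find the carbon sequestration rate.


C = 9.5 * 0.47 * 0.5 = 2.2325 ≈ 2.23 t C/ha/yr

2.23 t C/ha/yr


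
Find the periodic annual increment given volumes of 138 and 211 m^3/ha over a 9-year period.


PAI = (V2 - V1) / period = (211 - 138) / 9 = 73 / 9 = 8.1111 ≈ 8.11 m^3/ha/yr

8.11 m^3/ha/yr


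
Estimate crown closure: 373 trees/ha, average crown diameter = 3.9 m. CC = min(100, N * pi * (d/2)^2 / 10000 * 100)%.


(d/2)^2 = (3.9/2)^2 = 1.95^2 = 3.8025
Crown area = 3.141593 * 3.8025 = 11.9459 m^2
N * area / 10000 * 100 = 373 * 11.9459 / 10000 * 100 = 44.5582
CC = min(100, 44.5582) = 44.5582 ≈ 44.6%

44.6%


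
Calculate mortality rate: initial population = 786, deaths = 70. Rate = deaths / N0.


Mortality rate = 70 / 786 = 0.089059 ≈ 0.0891

0.0891


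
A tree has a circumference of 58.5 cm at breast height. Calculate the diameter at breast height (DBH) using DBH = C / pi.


DBH = C / pi = 58.5 / 3.141593 = 18.6211 ≈ 18.62 cm

18.62 cm


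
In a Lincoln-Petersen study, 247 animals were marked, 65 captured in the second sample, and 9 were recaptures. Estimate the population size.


N = M * C / R = 247 * 65 / 9 = 16055 / 9 = 1783.89 ≈ 1784

1784 individuals


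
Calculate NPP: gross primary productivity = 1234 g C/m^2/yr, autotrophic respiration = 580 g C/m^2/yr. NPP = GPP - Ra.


NPP = GPP - Ra = 1234 - 580 = 654 g C/m^2/yr

654 g C/m^2/yr


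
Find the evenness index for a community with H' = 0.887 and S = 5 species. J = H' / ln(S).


ln(5) = 1.60944
J = H' / ln(S) = 0.887 / 1.60944 = 0.551123 ≈ 0.5511

0.5511


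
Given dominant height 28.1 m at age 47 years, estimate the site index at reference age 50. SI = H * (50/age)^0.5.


50/47 = 1.06383
(1.06383)^0.5 = 1.03142
SI = 28.1 * 1.03142 = 28.9829 ≈ 29.0 m

29.0 m


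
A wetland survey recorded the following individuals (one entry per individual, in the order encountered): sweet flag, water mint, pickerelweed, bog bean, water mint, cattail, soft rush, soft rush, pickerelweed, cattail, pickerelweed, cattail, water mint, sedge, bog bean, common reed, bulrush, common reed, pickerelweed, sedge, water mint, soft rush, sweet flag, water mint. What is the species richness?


Total individuals logged = 24
Distinct species (count of individuals): sweet flag (2), water mint (5), pickerelweed (4), bog bean (2), cattail (3), soft rush (3), sedge (2), common reed (2), bulrush (1)
Species richness = number of distinct species = 9

9


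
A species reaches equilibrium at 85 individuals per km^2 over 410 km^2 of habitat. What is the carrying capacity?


K = 85 * 410 = 34850 individuals

34850 individuals


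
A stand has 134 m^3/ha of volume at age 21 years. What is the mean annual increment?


MAI = 134 / 21 = 6.3810 ≈ 6.38 m^3/ha/yr

6.38 m^3/ha/yr


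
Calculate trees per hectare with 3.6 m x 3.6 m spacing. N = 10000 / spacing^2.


N = 10000 / 3.6^2 = 10000 / 12.96 = 771.605 ≈ 772 trees/ha

772 trees/ha


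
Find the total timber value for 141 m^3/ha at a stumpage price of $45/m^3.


Value = 141 * 45 = $6345/ha

$6345/ha


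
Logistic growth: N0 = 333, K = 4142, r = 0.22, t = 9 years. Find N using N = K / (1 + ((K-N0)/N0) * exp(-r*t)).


(K - N0)/N0 = (4142 - 333)/333 = 3809/333 = 11.4384
r*t = 0.22 * 9 = 1.98; exp(-1.98) = 0.138069
11.4384 * 0.138069 = 1.57929
1 + 1.57929 = 2.57929
N = 4142 / 2.57929 = 1605.87 ≈ 1606

1606


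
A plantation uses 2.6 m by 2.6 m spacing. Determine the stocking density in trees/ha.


N = 10000 / 2.6^2 = 10000 / 6.76 = 1479.29 ≈ 1479 trees/ha

1479 trees/ha


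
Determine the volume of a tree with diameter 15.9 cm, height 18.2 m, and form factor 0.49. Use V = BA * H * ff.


(D/200)^2 = (15.9/200)^2 = 0.0795^2 = 0.00632025
BA = 3.141593 * 0.00632025 = 0.0198557 m^2
V = 0.0198557 * 18.2 * 0.49 = 0.177073 ≈ 0.177 m^3

0.177 m^3


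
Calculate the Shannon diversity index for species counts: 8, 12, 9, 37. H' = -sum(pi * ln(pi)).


Total N = 8 + 12 + 9 + 37 = 66
Per-species terms:
  p = 8/66 = 0.121212; ln(p) = -2.110214; p*ln(p) = 0.121212 * (-2.110214) = -0.255783
  p = 12/66 = 0.181818; ln(p) = -1.704749; p*ln(p) = 0.181818 * (-1.704749) = -0.309954
  p = 9/66 = 0.136364; ln(p) = -1.992427; p*ln(p) = 0.136364 * (-1.992427) = -0.271695
  p = 37/66 = 0.560606; ln(p) = -0.578737; p*ln(p) = 0.560606 * (-0.578737) = -0.324443
sum(p*ln(p)) = (-0.255783) + (-0.309954) + (-0.271695) + (-0.324443) = -1.161875
H' = -(-1.161875) = 1.161875 ≈ 1.1619

1.1619


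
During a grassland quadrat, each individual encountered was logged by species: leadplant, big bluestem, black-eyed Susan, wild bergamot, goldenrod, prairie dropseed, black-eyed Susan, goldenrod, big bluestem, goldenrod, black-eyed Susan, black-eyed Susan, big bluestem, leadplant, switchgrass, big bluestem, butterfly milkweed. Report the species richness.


Total individuals logged = 17
Distinct species (count of individuals): leadplant (2), big bluestem (4), black-eyed Susan (4), wild bergamot (1), goldenrod (3), prairie dropseed (1), switchgrass (1), butterfly milkweed (1)
Species richness = number of distinct species = 8

8


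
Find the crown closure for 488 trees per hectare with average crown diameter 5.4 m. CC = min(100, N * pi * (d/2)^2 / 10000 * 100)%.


(d/2)^2 = (5.4/2)^2 = 2.7^2 = 7.29
Crown area = 3.141593 * 7.29 = 22.9022 m^2
N * area / 10000 * 100 = 488 * 22.9022 / 10000 * 100 = 111.763
CC = min(100, 111.763) = 100%

100%


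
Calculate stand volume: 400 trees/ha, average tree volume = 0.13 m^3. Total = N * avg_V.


V_stand = 400 * 0.13 = 52.0 m^3/ha

52.0 m^3/ha


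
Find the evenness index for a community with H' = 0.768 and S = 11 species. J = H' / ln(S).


ln(11) = 2.39790
J = H' / ln(S) = 0.768 / 2.39790 = 0.320280 ≈ 0.3203

0.3203


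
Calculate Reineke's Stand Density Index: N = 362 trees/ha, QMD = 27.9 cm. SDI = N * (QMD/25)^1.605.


QMD/25 = 27.9/25 = 1.116
(1.116)^1.605 = exp(1.605 * ln(1.116)) = exp(1.605 * 0.109751) = exp(0.176150) = 1.19262
SDI = 362 * 1.19262 = 431.728 ≈ 432

432


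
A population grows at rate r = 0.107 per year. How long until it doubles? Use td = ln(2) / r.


td = ln(2) / 0.107 = 0.693147 / 0.107 = 6.47801 ≈ 6.5 years

6.5 years


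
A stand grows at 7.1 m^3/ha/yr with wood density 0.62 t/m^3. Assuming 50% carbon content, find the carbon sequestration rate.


C = 7.1 * 0.62 * 0.5 = 2.201 ≈ 2.20 t C/ha/yr

2.20 t C/ha/yr


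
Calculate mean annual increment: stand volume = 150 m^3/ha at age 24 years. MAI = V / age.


MAI = 150 / 24 = 6.25 m^3/ha/yr

6.25 m^3/ha/yr


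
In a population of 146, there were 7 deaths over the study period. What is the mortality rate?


Mortality rate = 7 / 146 = 0.047945 ≈ 0.0479

0.0479


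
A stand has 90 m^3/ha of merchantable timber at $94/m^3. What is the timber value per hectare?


Value = 90 * 94 = $8460/ha

$8460/ha


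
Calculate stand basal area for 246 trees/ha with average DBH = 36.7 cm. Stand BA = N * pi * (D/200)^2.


(D/200)^2 = (36.7/200)^2 = 0.1835^2 = 0.03367225
Individual BA = 3.141593 * 0.03367225 = 0.105785 m^2
Stand BA = 246 * 0.105785 = 26.0231 ≈ 26.02 m^2/ha

26.02 m^2/ha


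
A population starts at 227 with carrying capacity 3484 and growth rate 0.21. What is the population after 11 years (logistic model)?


(K - N0)/N0 = (3484 - 227)/227 = 3257/227 = 14.3480
r*t = 0.21 * 11 = 2.31; exp(-2.31) = 0.0992613
14.3480 * 0.0992613 = 1.42420
1 + 1.42420 = 2.42420
N = 3484 / 2.42420 = 1437.18 ≈ 1437

1437


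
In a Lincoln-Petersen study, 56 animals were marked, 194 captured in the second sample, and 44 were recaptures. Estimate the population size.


N = M * C / R = 56 * 194 / 44 = 10864 / 44 = 246.91 ≈ 247

247 individuals


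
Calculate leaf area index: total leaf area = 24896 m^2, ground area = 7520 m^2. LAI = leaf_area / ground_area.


LAI = 24896 / 7520 = 3.3106 ≈ 3.31

3.31
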